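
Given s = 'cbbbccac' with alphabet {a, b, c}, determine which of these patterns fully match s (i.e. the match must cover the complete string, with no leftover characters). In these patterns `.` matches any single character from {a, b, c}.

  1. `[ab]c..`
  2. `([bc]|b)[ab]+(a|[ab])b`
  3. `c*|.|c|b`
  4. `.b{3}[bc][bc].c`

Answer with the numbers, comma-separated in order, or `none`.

1 → no match
2 → no match — must end with 'b'
3 → no match
4 → match

4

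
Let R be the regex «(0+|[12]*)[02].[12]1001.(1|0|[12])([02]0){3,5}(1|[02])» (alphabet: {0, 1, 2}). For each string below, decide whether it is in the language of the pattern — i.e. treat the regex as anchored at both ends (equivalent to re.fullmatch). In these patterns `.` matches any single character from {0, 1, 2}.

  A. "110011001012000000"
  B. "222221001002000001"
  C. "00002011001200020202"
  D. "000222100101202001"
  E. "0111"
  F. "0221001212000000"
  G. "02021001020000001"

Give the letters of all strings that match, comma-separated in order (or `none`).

A → match
B → match
C → match
D → no match
E → no match
F → match
G → match

A, B, C, F, G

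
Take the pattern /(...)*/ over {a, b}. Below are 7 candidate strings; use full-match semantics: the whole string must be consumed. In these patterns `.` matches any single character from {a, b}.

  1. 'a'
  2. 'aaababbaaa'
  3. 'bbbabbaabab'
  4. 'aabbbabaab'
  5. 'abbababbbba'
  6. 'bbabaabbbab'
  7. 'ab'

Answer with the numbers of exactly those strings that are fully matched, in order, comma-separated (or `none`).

none

1 → no match
2 → no match
3 → no match
4 → no match
5 → no match
6 → no match
7 → no match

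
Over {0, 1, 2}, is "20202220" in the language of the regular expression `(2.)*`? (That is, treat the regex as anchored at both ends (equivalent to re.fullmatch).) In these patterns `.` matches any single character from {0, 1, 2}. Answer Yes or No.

Yes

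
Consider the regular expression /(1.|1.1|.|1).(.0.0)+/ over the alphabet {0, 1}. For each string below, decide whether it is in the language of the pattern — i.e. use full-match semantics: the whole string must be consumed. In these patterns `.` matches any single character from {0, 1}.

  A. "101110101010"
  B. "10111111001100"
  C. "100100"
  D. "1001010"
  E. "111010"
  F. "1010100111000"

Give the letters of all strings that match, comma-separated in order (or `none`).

A, D, E

A → match
B → no match
C → no match
D → match
E → match
F → no match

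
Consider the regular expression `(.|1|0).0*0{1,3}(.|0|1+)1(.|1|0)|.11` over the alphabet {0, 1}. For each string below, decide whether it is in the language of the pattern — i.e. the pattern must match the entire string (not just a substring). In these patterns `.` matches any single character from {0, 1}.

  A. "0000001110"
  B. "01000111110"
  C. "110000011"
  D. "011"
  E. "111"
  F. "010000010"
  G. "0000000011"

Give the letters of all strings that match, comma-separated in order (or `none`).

A, B, C, D, E, F, G

A → match
B → match
C → match
D → match
E → match
F → match
G → match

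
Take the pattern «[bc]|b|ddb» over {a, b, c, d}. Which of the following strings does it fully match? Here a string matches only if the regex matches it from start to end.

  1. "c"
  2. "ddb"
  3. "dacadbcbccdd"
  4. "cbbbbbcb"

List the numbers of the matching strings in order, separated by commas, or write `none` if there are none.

1. "c" → match
2. "ddb" → match
3. "dacadbcbccdd" → no match
4. "cbbbbbcb" → no match

1, 2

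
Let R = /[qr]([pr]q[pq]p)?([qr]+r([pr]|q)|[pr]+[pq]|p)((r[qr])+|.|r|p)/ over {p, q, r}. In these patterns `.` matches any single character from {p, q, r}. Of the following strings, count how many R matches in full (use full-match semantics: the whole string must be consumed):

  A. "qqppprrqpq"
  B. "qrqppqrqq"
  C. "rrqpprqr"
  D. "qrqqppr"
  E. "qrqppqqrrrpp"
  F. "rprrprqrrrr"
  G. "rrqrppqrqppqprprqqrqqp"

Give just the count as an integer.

5

A → no match
B → match
C → match
D → match
E → match
F → match
G → no match
Total matched: 5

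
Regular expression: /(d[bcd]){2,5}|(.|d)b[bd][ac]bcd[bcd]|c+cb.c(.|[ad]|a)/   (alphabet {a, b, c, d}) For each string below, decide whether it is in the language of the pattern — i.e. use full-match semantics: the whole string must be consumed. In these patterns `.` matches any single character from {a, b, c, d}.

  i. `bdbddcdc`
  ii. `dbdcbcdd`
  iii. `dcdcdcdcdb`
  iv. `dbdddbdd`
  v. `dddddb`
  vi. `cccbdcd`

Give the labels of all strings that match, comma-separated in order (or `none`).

i → no match
ii → match
iii → match
iv → match
v → match
vi → match

ii, iii, iv, v, vi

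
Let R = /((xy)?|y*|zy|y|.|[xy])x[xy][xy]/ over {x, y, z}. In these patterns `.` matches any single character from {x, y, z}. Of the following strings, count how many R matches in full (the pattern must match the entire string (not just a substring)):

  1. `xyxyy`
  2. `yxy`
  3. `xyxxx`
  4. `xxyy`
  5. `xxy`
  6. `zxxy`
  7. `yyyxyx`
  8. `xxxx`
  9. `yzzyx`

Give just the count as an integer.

7

1 → match
2 → no match
3 → match
4 → match
5 → match
6 → match
7 → match
8 → match
9 → no match
Total matched: 7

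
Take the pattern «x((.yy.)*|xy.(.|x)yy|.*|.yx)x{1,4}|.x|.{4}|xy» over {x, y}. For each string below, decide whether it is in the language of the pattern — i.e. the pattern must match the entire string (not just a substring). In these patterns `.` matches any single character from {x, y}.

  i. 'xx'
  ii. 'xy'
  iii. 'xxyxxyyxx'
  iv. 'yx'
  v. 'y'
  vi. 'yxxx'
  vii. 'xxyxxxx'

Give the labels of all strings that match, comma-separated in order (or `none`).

i, ii, iii, iv, vi, vii

i. 'xx' → match
ii. 'xy' → match
iii. 'xxyxxyyxx' → match
iv. 'yx' → match
v. 'y' → no match
vi. 'yxxx' → match
vii. 'xxyxxxx' → match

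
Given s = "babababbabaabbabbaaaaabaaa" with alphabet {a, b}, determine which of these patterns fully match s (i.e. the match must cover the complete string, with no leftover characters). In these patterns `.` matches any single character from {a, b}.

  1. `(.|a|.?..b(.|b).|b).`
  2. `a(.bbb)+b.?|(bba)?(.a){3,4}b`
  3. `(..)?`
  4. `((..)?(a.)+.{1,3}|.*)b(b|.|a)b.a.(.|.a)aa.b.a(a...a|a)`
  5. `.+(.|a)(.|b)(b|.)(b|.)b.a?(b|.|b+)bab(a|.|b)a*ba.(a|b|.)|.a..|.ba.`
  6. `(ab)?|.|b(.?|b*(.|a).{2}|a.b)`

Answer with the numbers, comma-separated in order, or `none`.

5

1 → no match
2 → no match
3 → no match
4 → no match
5 → match
6 → no match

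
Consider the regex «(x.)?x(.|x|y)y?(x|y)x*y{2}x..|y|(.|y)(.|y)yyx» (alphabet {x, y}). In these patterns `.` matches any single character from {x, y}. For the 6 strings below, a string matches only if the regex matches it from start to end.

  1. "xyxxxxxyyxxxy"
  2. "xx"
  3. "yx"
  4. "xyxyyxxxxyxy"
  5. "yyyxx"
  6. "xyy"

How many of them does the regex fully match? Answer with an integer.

1 → no match
2. "xx" → no match
3. "yx" → no match
4. "xyxyyxxxxyxy" → no match
5. "yyyxx" → no match
6. "xyy" → no match
Total matched: 0

0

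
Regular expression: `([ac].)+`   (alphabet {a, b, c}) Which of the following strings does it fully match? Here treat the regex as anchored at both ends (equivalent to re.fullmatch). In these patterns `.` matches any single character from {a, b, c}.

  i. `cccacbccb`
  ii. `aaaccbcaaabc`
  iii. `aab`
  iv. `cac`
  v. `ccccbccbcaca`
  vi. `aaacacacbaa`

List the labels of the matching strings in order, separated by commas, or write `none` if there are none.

i → no match
ii → no match
iii → no match
iv → no match
v → no match
vi → no match

none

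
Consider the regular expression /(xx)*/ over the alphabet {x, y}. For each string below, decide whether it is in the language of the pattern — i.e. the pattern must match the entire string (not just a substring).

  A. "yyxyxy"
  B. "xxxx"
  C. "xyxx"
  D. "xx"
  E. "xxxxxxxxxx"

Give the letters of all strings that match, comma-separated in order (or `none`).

A → no match
B → match
C → no match
D → match
E → match

B, D, E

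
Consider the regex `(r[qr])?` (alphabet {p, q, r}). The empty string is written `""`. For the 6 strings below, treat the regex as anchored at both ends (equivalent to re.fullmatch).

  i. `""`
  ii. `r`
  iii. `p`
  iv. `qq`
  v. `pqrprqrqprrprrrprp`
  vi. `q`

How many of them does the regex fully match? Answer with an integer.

1

i → match
ii → no match
iii → no match
iv → no match
v → no match
vi → no match
Total matched: 1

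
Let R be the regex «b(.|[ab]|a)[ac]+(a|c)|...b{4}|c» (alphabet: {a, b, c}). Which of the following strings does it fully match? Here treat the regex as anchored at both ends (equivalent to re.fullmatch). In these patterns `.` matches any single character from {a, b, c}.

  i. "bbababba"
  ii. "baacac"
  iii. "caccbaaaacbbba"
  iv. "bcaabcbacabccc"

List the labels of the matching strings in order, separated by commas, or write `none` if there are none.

i → no match
ii → match
iii → no match
iv → no match

ii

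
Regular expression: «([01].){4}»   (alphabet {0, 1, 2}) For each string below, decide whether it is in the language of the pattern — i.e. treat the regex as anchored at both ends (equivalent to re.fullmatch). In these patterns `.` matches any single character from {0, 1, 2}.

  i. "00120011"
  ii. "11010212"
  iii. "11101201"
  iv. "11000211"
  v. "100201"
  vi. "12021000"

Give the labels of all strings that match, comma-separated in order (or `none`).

i, ii, iii, iv, vi

i → match
ii → match
iii → match
iv → match
v → no match
vi → match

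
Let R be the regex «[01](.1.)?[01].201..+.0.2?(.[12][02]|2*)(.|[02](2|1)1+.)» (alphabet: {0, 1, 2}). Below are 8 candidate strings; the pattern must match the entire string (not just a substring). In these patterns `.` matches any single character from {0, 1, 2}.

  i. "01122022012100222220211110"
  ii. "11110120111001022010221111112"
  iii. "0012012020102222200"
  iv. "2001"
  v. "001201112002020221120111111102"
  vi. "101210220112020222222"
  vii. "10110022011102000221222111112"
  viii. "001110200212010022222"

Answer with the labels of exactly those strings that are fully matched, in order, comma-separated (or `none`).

i → no match
ii → match
iii → no match
iv → no match
v → no match
vi → no match
vii → no match
viii → no match

ii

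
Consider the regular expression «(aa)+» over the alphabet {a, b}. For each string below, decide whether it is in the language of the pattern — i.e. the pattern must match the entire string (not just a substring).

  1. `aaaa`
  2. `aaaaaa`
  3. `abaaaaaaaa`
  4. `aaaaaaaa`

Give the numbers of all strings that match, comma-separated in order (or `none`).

1 → match
2 → match
3 → no match — must start with `aa`
4 → match

1, 2, 4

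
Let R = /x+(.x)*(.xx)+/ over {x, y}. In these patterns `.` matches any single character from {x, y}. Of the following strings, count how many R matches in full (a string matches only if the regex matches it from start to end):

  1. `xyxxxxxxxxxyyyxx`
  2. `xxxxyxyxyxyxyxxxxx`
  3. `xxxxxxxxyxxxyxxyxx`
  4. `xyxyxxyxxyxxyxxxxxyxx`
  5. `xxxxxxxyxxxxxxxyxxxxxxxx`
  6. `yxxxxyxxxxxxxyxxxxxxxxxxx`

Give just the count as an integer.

1 → no match
2 → match
3 → match
4 → match
5 → match
6 → no match — must start with `x`
Total matched: 4

4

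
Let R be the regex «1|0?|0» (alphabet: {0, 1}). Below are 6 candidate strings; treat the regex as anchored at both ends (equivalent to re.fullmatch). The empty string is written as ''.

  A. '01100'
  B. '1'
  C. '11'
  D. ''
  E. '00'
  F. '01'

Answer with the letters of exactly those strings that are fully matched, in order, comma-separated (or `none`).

A → no match
B → match
C → no match
D → match
E → no match
F → no match

B, D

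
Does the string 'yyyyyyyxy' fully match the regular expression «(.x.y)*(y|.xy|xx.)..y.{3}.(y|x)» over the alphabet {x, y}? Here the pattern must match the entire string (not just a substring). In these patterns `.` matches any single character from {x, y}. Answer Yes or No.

Yes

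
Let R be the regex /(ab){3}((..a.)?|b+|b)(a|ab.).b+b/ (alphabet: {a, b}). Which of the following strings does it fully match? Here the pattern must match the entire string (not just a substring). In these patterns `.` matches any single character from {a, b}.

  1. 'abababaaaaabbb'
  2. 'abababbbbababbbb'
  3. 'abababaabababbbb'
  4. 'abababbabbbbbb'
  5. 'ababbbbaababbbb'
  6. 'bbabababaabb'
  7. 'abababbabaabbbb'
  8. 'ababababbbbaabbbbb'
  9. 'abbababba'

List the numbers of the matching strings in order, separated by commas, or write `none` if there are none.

1, 2, 4, 7

1 → match
2 → match
3 → no match
4 → match
5 → no match
6 → no match — must start with 'ab'
7 → match
8 → no match
9 → no match — must end with 'bb'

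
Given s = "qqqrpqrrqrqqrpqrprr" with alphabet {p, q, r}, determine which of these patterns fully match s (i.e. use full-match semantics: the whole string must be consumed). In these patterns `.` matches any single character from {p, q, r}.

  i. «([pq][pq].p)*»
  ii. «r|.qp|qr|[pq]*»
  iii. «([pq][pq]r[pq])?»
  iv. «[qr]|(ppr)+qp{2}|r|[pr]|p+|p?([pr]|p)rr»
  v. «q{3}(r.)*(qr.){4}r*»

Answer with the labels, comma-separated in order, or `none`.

i → no match
ii → no match
iii → no match
iv → no match
v → match

v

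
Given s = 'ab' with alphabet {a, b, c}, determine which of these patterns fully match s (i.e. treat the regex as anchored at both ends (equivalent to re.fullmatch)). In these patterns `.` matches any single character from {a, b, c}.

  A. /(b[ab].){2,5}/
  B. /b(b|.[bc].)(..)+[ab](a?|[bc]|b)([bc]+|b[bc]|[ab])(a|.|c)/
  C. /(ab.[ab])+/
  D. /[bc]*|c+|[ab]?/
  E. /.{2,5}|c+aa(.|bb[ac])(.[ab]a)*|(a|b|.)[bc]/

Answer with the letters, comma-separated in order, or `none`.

A → no match — must start with 'b'
B → no match — must start with 'b'
C → no match
D → no match
E → match

E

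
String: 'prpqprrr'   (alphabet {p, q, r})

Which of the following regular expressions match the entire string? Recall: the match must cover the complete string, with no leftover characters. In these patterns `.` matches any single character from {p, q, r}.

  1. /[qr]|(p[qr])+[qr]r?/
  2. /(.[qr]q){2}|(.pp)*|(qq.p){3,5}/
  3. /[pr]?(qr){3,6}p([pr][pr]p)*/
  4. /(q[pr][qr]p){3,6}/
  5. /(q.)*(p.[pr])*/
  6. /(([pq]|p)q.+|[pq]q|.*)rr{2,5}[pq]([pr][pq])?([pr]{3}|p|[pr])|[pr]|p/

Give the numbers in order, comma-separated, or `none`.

1

1 → match
2 → no match
3 → no match
4 → no match — must start with 'q'
5 → no match
6 → no match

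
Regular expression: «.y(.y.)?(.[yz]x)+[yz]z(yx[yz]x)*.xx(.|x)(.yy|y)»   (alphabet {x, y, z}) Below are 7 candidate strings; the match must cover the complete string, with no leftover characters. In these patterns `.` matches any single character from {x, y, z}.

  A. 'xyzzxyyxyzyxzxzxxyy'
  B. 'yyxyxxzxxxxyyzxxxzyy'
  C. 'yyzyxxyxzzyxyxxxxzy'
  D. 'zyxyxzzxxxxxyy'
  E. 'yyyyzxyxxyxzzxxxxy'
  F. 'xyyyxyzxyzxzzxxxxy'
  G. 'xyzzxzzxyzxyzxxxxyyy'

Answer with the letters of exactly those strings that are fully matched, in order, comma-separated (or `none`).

A, C, D, E, F, G

A → match
B → no match
C → match
D → match
E → match
F → match
G → match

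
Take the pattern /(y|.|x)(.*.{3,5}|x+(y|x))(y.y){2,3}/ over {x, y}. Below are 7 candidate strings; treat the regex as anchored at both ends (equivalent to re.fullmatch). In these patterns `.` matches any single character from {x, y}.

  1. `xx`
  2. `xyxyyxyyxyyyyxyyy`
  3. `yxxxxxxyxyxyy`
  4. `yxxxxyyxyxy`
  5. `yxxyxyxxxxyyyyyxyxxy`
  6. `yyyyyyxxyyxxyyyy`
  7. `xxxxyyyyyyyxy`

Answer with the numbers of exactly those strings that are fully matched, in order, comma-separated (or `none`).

1 → no match — must end with `y`
2 → no match
3 → no match
4 → no match
5 → no match
6 → no match
7 → match

7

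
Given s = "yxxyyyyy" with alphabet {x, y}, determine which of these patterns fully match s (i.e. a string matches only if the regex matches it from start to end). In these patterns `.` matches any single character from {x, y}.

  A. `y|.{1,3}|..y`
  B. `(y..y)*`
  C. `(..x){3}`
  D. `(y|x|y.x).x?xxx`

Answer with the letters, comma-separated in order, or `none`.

A → no match
B → match
C → no match — must end with "x"
D → no match — must end with "xxx"

B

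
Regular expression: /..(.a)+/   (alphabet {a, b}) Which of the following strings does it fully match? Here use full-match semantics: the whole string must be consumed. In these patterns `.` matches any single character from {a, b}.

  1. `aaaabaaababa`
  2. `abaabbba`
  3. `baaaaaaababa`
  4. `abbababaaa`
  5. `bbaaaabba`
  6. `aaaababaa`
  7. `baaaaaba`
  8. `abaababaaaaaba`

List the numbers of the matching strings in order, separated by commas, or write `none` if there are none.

1 → match
2 → no match
3 → match
4 → match
5 → no match
6 → no match
7 → match
8 → match

1, 3, 4, 7, 8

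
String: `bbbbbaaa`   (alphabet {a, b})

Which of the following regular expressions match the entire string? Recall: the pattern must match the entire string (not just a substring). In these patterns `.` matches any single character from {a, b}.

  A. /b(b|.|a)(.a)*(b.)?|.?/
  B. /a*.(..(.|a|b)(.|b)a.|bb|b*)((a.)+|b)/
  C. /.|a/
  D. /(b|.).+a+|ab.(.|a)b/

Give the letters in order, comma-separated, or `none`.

D

A → no match
B → no match
C → no match
D → match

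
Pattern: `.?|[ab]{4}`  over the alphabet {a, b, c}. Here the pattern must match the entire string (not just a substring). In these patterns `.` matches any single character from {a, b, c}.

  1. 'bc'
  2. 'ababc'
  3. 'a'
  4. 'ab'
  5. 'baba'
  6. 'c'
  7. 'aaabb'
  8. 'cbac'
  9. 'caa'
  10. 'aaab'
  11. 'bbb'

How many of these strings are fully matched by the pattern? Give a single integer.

4

1. 'bc' → no match
2. 'ababc' → no match
3. 'a' → match
4. 'ab' → no match
5. 'baba' → match
6. 'c' → match
7. 'aaabb' → no match
8. 'cbac' → no match
9. 'caa' → no match
10. 'aaab' → match
11. 'bbb' → no match
Total matched: 4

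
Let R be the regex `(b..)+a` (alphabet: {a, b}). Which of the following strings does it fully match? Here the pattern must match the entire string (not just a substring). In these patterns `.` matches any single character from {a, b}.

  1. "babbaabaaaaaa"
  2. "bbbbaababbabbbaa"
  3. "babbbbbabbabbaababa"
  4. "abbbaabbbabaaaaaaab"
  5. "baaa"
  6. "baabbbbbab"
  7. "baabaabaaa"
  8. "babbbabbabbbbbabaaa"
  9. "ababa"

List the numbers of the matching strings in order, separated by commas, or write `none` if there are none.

1 → no match
2 → match
3 → match
4 → no match — must start with "b"
5 → match
6 → no match — must end with "a"
7 → match
8 → match
9 → no match — must start with "b"

2, 3, 5, 7, 8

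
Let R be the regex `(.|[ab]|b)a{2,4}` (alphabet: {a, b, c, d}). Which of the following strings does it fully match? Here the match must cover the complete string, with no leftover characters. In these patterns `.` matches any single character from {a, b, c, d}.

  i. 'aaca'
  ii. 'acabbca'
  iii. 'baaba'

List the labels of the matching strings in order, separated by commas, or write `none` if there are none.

none

i → no match
ii → no match
iii → no match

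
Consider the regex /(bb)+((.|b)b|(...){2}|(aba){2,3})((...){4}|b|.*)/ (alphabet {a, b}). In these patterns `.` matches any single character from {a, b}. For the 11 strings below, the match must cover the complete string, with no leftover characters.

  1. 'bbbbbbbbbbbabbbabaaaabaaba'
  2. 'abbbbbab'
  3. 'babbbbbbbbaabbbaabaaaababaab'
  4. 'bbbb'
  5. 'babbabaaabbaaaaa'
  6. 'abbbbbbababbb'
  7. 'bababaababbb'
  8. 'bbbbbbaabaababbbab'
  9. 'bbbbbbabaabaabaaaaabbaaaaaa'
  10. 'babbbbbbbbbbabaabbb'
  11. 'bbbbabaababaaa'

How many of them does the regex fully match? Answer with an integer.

1 → match
2. 'abbbbbab' → no match — must start with 'bb'
3 → no match — must start with 'bb'
4. 'bbbb' → match
5 → no match — must start with 'bb'
6 → no match — must start with 'bb'
7. 'bababaababbb' → no match — must start with 'bb'
8 → match
9 → match
10 → no match — must start with 'bb'
11 → match
Total matched: 5

5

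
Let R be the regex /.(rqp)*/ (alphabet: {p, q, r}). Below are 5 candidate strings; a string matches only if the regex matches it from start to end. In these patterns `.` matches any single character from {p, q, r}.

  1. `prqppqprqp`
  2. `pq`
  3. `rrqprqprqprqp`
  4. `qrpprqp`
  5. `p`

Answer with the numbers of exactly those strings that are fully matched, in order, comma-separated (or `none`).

3, 5

1 → no match
2 → no match
3 → match
4 → no match
5 → match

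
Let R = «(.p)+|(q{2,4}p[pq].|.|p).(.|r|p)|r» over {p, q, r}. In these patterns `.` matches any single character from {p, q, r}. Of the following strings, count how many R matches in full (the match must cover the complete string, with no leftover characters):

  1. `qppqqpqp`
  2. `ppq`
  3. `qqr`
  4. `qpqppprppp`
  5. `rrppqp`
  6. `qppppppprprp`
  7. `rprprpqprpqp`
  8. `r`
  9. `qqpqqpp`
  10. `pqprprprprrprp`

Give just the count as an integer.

7

1. `qppqqpqp` → no match
2. `ppq` → match
3. `qqr` → match
4. `qpqppprppp` → match
5. `rrppqp` → no match
6. `qppppppprprp` → match
7. `rprprpqprpqp` → match
8. `r` → match
9. `qqpqqpp` → match
10 → no match
Total matched: 7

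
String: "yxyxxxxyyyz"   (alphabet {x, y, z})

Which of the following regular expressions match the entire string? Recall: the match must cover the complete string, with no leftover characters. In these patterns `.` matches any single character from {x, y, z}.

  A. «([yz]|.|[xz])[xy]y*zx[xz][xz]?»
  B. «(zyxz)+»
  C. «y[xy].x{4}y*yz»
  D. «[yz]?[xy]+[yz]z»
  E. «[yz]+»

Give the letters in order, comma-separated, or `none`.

A → no match
B → no match — must start with "zyxz"
C → match
D → match
E → no match

C, D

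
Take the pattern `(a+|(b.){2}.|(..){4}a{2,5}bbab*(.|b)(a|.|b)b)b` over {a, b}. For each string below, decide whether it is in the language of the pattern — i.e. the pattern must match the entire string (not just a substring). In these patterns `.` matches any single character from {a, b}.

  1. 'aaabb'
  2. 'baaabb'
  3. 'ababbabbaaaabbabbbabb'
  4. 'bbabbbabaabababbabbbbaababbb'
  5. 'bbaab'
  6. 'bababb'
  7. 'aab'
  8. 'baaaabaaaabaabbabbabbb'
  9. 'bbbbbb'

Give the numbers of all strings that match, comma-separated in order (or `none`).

3, 6, 7, 9

1 → no match
2 → no match
3 → match
4 → no match
5 → no match
6 → match
7 → match
8 → no match
9 → match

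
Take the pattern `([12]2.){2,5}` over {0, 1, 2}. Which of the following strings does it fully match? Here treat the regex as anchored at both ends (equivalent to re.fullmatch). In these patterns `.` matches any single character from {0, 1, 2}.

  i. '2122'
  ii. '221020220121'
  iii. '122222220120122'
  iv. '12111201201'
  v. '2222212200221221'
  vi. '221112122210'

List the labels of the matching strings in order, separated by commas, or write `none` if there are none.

iii

i → no match
ii → no match
iii → match
iv → no match
v → no match
vi → no match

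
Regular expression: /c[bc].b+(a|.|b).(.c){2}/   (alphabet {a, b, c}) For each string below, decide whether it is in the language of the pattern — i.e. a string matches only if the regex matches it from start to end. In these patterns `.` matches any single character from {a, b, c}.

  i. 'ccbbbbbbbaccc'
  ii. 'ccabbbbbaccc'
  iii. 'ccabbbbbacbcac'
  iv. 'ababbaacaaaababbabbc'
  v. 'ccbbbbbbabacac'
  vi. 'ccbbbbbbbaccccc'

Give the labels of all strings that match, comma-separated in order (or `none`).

i, ii, iii, v, vi

i → match
ii → match
iii → match
iv → no match — must start with 'c'
v → match
vi → match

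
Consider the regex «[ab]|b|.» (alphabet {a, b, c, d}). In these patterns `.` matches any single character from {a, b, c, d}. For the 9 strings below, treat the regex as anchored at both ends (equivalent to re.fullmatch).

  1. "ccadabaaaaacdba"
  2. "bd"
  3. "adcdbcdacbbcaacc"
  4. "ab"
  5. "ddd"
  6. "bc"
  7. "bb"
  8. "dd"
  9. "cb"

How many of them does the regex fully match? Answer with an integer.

0

1 → no match
2 → no match
3 → no match
4 → no match
5 → no match
6 → no match
7 → no match
8 → no match
9 → no match
Total matched: 0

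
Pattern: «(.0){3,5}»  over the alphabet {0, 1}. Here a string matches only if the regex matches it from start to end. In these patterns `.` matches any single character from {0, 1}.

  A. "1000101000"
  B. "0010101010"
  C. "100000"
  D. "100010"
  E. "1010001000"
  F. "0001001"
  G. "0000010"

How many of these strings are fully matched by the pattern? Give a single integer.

5

A → match
B → match
C → match
D → match
E → match
F → no match — must end with "0"
G → no match
Total matched: 5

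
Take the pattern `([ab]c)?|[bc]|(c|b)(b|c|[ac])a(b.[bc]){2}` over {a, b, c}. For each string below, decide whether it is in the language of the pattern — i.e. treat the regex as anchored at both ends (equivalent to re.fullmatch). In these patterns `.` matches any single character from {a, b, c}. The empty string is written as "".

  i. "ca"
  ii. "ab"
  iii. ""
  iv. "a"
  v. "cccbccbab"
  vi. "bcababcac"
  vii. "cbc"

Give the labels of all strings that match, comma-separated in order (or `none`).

iii

i → no match
ii → no match
iii → match
iv → no match
v → no match
vi → no match
vii → no match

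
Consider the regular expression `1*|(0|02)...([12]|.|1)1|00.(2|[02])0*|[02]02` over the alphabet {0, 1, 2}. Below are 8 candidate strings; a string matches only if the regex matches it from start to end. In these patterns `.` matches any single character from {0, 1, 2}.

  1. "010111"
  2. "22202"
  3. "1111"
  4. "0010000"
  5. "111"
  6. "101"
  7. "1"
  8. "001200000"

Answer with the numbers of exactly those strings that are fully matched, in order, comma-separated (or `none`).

1 → match
2 → no match
3 → match
4 → match
5 → match
6 → no match
7 → match
8 → match

1, 3, 4, 5, 7, 8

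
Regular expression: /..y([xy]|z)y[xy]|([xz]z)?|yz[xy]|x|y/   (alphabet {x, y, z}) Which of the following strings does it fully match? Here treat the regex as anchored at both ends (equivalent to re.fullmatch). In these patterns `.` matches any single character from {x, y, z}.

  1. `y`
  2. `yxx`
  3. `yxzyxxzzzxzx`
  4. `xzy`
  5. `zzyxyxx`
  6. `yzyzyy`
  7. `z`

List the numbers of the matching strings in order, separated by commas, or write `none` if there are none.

1 → match
2 → no match
3 → no match
4 → no match
5 → no match
6 → match
7 → no match

1, 6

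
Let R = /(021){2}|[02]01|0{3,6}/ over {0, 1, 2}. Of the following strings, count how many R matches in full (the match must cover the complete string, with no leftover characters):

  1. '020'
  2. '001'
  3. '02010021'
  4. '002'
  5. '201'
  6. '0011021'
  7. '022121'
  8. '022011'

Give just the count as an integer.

1 → no match
2 → match
3 → no match
4 → no match
5 → match
6 → no match
7 → no match
8 → no match
Total matched: 2

2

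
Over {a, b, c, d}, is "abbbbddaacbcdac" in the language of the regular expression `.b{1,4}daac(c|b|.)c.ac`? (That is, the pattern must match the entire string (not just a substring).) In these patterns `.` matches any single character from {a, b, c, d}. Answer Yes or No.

No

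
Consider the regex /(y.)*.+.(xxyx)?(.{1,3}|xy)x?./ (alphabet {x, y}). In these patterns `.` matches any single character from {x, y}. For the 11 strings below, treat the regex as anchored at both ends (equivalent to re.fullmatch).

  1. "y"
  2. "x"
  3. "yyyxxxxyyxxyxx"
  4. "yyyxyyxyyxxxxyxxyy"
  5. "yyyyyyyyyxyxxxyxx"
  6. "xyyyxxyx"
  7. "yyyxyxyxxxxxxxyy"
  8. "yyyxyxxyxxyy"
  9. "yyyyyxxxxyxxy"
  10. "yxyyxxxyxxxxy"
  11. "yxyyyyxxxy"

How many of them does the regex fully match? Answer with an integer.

9

1. "y" → no match
2. "x" → no match
3 → match
4 → match
5 → match
6. "xyyyxxyx" → match
7 → match
8. "yyyxyxxyxxyy" → match
9 → match
10 → match
11. "yxyyyyxxxy" → match
Total matched: 9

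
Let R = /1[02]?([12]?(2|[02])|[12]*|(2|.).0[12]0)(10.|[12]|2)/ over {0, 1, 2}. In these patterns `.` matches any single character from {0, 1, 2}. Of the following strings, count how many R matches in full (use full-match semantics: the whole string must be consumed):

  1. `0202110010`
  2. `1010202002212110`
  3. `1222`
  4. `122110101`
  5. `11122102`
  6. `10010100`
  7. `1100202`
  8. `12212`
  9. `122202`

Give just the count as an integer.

1 → no match — must start with `1`
2 → no match
3 → match
4 → no match
5 → match
6 → no match
7 → match
8 → match
9 → no match
Total matched: 4

4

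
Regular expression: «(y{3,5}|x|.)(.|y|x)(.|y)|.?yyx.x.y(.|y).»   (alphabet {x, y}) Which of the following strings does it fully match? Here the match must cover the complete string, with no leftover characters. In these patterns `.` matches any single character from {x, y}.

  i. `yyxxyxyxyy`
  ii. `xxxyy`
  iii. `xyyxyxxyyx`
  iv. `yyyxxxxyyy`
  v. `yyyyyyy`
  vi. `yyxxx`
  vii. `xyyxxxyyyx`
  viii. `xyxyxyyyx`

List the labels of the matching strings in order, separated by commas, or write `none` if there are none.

i → no match
ii → no match
iii → match
iv → match
v → match
vi → no match
vii → match
viii → no match

iii, iv, v, vii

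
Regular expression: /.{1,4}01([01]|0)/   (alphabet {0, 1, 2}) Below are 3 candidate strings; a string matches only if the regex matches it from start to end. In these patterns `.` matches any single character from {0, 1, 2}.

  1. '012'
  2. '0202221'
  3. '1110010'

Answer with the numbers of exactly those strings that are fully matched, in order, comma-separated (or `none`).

3

1 → no match
2 → no match
3 → match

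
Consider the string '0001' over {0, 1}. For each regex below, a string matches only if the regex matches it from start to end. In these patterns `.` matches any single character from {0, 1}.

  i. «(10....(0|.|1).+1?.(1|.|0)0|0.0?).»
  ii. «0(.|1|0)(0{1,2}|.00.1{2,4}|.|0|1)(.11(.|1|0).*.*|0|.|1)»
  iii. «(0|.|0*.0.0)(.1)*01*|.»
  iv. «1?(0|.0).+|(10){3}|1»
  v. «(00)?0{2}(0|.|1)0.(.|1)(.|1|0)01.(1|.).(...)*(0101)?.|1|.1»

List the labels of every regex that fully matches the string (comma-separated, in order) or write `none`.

i → match
ii → match
iii → no match
iv → match
v → no match

i, ii, iv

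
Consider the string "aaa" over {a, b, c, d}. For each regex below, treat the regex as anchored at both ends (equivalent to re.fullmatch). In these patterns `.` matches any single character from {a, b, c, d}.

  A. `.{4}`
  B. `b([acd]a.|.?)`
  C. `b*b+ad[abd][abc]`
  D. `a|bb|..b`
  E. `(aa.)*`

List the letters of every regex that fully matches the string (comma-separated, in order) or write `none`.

A → no match
B → no match — must start with "b"
C → no match
D → no match
E → match

E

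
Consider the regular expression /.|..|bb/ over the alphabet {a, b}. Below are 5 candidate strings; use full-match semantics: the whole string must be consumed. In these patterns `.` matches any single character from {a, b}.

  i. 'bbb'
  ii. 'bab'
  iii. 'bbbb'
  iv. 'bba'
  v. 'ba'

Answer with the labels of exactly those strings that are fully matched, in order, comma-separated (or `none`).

i → no match
ii → no match
iii → no match
iv → no match
v → match

v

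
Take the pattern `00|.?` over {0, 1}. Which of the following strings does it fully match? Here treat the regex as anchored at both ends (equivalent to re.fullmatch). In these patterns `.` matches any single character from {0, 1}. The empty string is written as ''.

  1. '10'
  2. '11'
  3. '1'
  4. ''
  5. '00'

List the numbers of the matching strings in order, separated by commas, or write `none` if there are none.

3, 4, 5

1 → no match
2 → no match
3 → match
4 → match
5 → match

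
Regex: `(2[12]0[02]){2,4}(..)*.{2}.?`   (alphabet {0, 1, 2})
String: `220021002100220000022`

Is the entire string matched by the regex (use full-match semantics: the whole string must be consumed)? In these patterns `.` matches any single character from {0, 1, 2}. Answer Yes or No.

Yes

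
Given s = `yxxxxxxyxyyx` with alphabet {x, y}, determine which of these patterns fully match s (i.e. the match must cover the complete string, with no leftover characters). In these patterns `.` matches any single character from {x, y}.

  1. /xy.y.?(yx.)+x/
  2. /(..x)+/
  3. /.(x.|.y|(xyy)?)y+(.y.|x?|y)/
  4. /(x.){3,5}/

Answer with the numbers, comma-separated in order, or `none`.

1 → no match — must start with `xy`
2 → match
3 → no match
4 → no match — must start with `x`

2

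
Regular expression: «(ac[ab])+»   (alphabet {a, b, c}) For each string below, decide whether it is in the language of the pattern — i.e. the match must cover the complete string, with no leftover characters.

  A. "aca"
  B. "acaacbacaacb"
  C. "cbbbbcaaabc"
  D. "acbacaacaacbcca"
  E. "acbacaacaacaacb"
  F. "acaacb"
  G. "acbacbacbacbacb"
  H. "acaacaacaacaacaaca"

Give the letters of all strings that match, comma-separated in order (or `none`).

A, B, E, F, G, H

A → match
B → match
C → no match — must start with "ac"
D → no match
E → match
F → match
G → match
H → match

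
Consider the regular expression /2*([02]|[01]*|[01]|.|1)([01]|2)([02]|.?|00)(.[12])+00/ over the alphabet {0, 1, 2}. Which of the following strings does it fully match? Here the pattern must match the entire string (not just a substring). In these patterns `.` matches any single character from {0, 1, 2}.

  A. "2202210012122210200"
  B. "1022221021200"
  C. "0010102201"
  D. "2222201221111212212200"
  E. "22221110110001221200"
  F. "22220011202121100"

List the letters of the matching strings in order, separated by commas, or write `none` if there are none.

A → no match
B → match
C → no match — must end with "00"
D → match
E → match
F → match

B, D, E, F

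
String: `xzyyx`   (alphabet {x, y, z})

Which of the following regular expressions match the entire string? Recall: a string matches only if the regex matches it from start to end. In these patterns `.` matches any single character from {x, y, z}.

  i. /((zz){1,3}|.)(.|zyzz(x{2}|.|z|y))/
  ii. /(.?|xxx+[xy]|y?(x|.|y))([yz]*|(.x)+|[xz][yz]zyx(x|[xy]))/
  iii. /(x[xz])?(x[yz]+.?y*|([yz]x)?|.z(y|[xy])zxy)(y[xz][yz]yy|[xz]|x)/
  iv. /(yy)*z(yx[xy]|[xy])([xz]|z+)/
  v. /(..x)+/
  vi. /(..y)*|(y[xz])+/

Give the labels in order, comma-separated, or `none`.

iii

i → no match
ii → no match
iii → match
iv → no match
v → no match
vi → no match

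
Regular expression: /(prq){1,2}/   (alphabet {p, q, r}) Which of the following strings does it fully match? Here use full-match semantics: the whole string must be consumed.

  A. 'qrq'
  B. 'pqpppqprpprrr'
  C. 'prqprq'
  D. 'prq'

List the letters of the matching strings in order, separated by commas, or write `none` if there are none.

C, D

A → no match — must start with 'prq'
B → no match — must start with 'prq'
C → match
D → match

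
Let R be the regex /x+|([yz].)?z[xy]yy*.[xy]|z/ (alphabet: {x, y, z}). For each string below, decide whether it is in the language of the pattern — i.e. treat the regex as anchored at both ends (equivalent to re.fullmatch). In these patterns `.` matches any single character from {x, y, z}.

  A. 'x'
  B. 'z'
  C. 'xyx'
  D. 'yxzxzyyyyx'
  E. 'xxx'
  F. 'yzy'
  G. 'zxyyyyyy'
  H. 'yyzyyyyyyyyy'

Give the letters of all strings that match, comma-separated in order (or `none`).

A → match
B → match
C → no match
D → no match
E → match
F → no match
G → match
H → match

A, B, E, G, H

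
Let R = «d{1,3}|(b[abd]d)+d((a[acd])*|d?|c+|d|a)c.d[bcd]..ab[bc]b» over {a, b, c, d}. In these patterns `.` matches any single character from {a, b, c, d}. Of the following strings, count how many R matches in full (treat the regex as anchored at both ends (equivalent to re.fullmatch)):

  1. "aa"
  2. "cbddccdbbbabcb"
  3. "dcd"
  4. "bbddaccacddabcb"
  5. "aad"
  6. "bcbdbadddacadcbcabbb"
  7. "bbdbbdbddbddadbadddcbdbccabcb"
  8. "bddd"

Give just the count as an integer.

1 → no match
2 → no match
3 → no match
4 → no match
5 → no match
6 → no match
7 → no match
8 → no match
Total matched: 0

0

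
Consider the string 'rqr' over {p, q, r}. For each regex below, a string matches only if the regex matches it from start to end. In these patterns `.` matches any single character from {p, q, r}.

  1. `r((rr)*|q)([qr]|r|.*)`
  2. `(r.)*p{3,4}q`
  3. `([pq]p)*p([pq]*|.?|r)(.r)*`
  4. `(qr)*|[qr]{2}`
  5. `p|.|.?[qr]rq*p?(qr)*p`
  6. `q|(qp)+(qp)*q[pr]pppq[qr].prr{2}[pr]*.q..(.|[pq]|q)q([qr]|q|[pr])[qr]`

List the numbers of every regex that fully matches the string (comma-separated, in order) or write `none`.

1

1 → match
2 → no match — must end with 'pq'
3 → no match
4 → no match
5 → no match
6 → no match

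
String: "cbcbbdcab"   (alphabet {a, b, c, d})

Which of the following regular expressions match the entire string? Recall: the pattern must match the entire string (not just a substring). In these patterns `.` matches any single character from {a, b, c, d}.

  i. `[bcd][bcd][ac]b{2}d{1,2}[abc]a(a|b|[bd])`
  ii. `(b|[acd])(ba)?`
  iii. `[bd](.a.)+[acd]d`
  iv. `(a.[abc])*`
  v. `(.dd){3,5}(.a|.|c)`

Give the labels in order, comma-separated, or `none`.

i

i → match
ii → no match
iii → no match — must end with "d"
iv → no match
v → no match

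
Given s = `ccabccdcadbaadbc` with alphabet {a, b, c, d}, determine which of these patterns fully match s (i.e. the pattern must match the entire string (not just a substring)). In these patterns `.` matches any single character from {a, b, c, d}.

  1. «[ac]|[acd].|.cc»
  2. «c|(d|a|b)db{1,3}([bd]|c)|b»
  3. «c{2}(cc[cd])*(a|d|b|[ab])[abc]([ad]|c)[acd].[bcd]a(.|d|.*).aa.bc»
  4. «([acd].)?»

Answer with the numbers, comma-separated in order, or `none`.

1 → no match
2 → no match
3 → match
4 → no match

3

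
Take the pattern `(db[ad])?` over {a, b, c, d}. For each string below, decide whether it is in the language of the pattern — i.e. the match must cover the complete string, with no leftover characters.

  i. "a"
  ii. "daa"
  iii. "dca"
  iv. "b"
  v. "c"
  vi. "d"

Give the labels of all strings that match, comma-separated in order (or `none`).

none

i → no match
ii → no match
iii → no match
iv → no match
v → no match
vi → no match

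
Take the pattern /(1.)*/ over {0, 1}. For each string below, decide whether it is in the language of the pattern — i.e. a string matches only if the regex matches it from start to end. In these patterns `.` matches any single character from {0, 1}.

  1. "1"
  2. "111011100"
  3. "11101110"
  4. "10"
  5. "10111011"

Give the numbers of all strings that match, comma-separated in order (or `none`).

3, 4, 5

1 → no match
2 → no match
3 → match
4 → match
5 → match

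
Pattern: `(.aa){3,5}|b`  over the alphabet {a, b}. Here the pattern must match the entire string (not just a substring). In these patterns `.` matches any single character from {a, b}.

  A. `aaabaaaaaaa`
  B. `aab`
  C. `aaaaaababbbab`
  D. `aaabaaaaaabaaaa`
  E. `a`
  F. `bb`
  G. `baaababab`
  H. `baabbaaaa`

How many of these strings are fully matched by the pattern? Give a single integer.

A → no match
B → no match
C → no match
D → no match
E → no match
F → no match
G → no match
H → no match
Total matched: 0

0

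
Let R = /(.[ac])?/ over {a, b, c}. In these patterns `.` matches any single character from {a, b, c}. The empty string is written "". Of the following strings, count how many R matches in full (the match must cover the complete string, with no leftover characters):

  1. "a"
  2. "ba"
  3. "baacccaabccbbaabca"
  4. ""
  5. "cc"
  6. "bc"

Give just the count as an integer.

1. "a" → no match
2. "ba" → match
3 → no match
4. "" → match
5. "cc" → match
6. "bc" → match
Total matched: 4

4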